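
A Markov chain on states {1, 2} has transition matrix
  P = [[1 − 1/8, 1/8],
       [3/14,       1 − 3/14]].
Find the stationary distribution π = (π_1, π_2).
π_1 = 12/19, π_2 = 7/19

Solve πP = π with π_1 + π_2 = 1. From πP = π: π_1 · (1 − 1/8) + π_2 · 3/14 = π_1 ⇒ π_2 · 3/14 = π_1 · 1/8 ⇒ π_2/π_1 = (1/8)/(3/14) = 7/12. Together with π_1 + π_2 = 1:
  π_1 = (3/14)/(1/8 + 3/14) = (3/14)/(19/56) = 12/19,
  π_2 = (1/8)/(1/8 + 3/14) = (1/8)/(19/56) = 7/19.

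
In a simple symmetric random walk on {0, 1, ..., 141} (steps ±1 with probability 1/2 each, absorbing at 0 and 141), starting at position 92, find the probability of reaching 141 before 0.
P(hit 141 before 0) = 92/141

Let u_k = P(hit 141 before 0 | start at k). Then u_0 = 0, u_141 = 1, and u_k = u_{k-1}/2 + u_{k+1}/2 for 1 ≤ k ≤ 140. This harmonic recurrence is solved by u_k = k/141, giving u_92 = 92/141.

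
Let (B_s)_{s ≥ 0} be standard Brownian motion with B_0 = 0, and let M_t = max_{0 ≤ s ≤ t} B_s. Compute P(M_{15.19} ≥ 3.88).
P(M_{15.19} ≥ 3.88) = 2·P(B_{15.19} ≥ 3.88) = 2(1 − Φ(3.88/√15.19)) ≈ 0.3195

By the reflection principle for Brownian motion, P(M_t ≥ a) = 2 · P(B_t ≥ a) for a ≥ 0. Since B_t ~ N(0, t), P(B_t ≥ 3.88) = 1 − Φ(3.88/√t) = 1 − Φ(3.88/√15.19) = 1 − Φ(0.9955). So
  P(M_{15.19} ≥ 3.88) = 2(1 − Φ(0.9955)) ≈ 0.3195.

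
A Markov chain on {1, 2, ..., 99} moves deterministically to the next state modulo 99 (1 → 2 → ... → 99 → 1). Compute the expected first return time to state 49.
E[T_49 | X_0 = 49] = 99

The chain cycles deterministically, so starting at state 49 it returns in exactly 99 steps. Equivalently, the stationary distribution is uniform π_j = 1/99 for every state j, so by Kac's formula E[T_49] = 1/π_49 = 99.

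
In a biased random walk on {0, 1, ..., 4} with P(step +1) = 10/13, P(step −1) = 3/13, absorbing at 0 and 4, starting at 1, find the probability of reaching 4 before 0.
P(hit 4 before 0) = (1 − (3/10)^1) / (1 − (3/10)^4) = 1000/1417

Let u_k denote P(reach 4 before 0 | start at k). Boundary: u_0 = 0, u_4 = 1. Recurrence: u_k = 10/13·u_{k+1} + 3/13·u_{k-1} for 1 ≤ k ≤ 3. Try u_k = A + B·r^k with r = q/p = (3/13)/(10/13) = 3/10. Substitution satisfies the recurrence; boundary conditions give:
  u_k = (1 − r^k) / (1 − r^N) = (1 − (3/10)^1) / (1 − (3/10)^4) = 1000/1417.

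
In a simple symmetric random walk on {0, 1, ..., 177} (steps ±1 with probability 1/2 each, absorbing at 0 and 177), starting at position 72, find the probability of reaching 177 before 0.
P(hit 177 before 0) = 72/177 = 24/59

Let u_k = P(hit 177 before 0 | start at k). Then u_0 = 0, u_177 = 1, and u_k = u_{k-1}/2 + u_{k+1}/2 for 1 ≤ k ≤ 176. This harmonic recurrence is solved by u_k = k/177, giving u_72 = 72/177 = 24/59.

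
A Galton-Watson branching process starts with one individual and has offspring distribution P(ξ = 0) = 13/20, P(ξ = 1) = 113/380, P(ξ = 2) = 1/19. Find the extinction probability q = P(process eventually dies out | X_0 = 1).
q = 1

Mean offspring μ = 0·13/20 + 1·113/380 + 2·1/19 = 153/380 ≤ 1. For μ ≤ 1 with offspring not concentrated at 1, the Galton-Watson process goes extinct almost surely, so q = 1.
(Algebraic check: The pgf is f(s) = 13/20 + 113/380·s + 1/19·s². The extinction probability q is the smallest fixed point of f in [0, 1]. Setting s = f(s):
  1/19·s² + (113/380 − 1)·s + 13/20 = 0
  1/19·s² − (13/20 + 1/19)·s + 13/20 = 0
which factors as (s − 1)·(1/19·s − 13/20) = 0, giving roots s = 1 and s = (13/20)/(1/19) = 247/20. Since 247/20 ≥ 1, the smallest root in [0, 1] is s = 1.)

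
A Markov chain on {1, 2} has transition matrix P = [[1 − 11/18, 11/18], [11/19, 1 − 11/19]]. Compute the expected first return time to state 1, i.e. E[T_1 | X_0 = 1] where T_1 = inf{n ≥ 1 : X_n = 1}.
E[T_1 | X_0 = 1] = 1/π_1 = 37/18

For an irreducible recurrent Markov chain with stationary distribution π, E[T_i | X_0 = i] = 1/π_i (Kac's formula). Here π_1 = (11/19)/(11/18 + 11/19) = (11/19)/(407/342) = 18/37, so E[T_1 | X_0 = 1] = 1/π_1 = (11/18 + 11/19)/(11/19) = (407/342)/(11/19) = 37/18.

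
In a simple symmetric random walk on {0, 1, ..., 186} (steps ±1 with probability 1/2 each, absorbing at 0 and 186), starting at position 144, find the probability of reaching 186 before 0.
P(hit 186 before 0) = 144/186 = 24/31

Let u_k = P(hit 186 before 0 | start at k). Then u_0 = 0, u_186 = 1, and u_k = u_{k-1}/2 + u_{k+1}/2 for 1 ≤ k ≤ 185. This harmonic recurrence is solved by u_k = k/186, giving u_144 = 144/186 = 24/31.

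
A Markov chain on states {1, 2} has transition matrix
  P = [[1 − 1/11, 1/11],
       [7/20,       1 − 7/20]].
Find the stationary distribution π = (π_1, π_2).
π_1 = 77/97, π_2 = 20/97

Solve πP = π with π_1 + π_2 = 1. From πP = π: π_1 · (1 − 1/11) + π_2 · 7/20 = π_1 ⇒ π_2 · 7/20 = π_1 · 1/11 ⇒ π_2/π_1 = (1/11)/(7/20) = 20/77. Together with π_1 + π_2 = 1:
  π_1 = (7/20)/(1/11 + 7/20) = (7/20)/(97/220) = 77/97,
  π_2 = (1/11)/(1/11 + 7/20) = (1/11)/(97/220) = 20/97.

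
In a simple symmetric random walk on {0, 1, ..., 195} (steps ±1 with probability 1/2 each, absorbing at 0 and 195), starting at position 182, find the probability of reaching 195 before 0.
P(hit 195 before 0) = 182/195 = 14/15

Let u_k = P(hit 195 before 0 | start at k). Then u_0 = 0, u_195 = 1, and u_k = u_{k-1}/2 + u_{k+1}/2 for 1 ≤ k ≤ 194. This harmonic recurrence is solved by u_k = k/195, giving u_182 = 182/195 = 14/15.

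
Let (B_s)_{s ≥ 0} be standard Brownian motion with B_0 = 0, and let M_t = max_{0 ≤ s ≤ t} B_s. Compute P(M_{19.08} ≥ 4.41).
P(M_{19.08} ≥ 4.41) = 2·P(B_{19.08} ≥ 4.41) = 2(1 − Φ(4.41/√19.08)) ≈ 0.3127

By the reflection principle for Brownian motion, P(M_t ≥ a) = 2 · P(B_t ≥ a) for a ≥ 0. Since B_t ~ N(0, t), P(B_t ≥ 4.41) = 1 − Φ(4.41/√t) = 1 − Φ(4.41/√19.08) = 1 − Φ(1.0096). So
  P(M_{19.08} ≥ 4.41) = 2(1 − Φ(1.0096)) ≈ 0.3127.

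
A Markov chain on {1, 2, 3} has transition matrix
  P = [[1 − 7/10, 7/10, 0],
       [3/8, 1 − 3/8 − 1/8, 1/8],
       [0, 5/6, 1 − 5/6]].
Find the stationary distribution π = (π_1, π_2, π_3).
π = (75/236, 35/59, 21/236)

This is a birth-death chain on three states, which satisfies detailed balance: π_1 · P_{12} = π_2 · P_{21} and π_2 · P_{23} = π_3 · P_{32}.
From π_1 · 7/10 = π_2 · 3/8: π_2/π_1 = (7/10)/(3/8) = 28/15.
From π_2 · 1/8 = π_3 · 5/6: π_3/π_2 = (1/8)/(5/6) = 3/20.
Take π_1 proportional to 1; then unnormalized π = (1, 28/15, 7/25). Normalize by dividing by the sum 236/75:
  π = (75/236, 35/59, 21/236).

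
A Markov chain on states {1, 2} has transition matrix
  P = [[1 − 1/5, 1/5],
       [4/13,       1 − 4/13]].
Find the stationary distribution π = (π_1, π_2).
π_1 = 20/33, π_2 = 13/33

Solve πP = π with π_1 + π_2 = 1. From πP = π: π_1 · (1 − 1/5) + π_2 · 4/13 = π_1 ⇒ π_2 · 4/13 = π_1 · 1/5 ⇒ π_2/π_1 = (1/5)/(4/13) = 13/20. Together with π_1 + π_2 = 1:
  π_1 = (4/13)/(1/5 + 4/13) = (4/13)/(33/65) = 20/33,
  π_2 = (1/5)/(1/5 + 4/13) = (1/5)/(33/65) = 13/33.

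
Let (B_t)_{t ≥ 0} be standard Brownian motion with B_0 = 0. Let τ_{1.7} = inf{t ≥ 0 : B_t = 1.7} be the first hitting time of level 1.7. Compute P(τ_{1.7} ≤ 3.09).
P(τ_{1.7} ≤ 3.09) = 2(1 − Φ(1.7/√3.09)) = 2(1 − Φ(0.9671)) ≈ 0.3335

By the reflection principle for standard BM, P(τ_b ≤ t) = 2 · P(B_t ≥ b). Since B_t ~ N(0, t), P(B_t ≥ 1.7) = 1 − Φ(1.7/√t) = 1 − Φ(1.7/√3.09) = 1 − Φ(0.9671) ≈ 0.16675. Doubling: P(τ_{1.7} ≤ 3.09) ≈ 2 · 0.16675 = 0.33350 ≈ 0.3335.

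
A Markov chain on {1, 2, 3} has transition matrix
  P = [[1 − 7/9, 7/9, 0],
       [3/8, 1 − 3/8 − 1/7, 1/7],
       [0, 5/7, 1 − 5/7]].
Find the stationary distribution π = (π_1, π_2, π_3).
π = (45/157, 280/471, 56/471)

This is a birth-death chain on three states, which satisfies detailed balance: π_1 · P_{12} = π_2 · P_{21} and π_2 · P_{23} = π_3 · P_{32}.
From π_1 · 7/9 = π_2 · 3/8: π_2/π_1 = (7/9)/(3/8) = 56/27.
From π_2 · 1/7 = π_3 · 5/7: π_3/π_2 = (1/7)/(5/7) = 1/5.
Take π_1 proportional to 1; then unnormalized π = (1, 56/27, 56/135). Normalize by dividing by the sum 157/45:
  π = (45/157, 280/471, 56/471).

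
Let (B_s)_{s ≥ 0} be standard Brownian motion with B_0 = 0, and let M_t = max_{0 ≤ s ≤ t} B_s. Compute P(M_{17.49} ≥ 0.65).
P(M_{17.49} ≥ 0.65) = 2·P(B_{17.49} ≥ 0.65) = 2(1 − Φ(0.65/√17.49)) ≈ 0.8765

By the reflection principle for Brownian motion, P(M_t ≥ a) = 2 · P(B_t ≥ a) for a ≥ 0. Since B_t ~ N(0, t), P(B_t ≥ 0.65) = 1 − Φ(0.65/√t) = 1 − Φ(0.65/√17.49) = 1 − Φ(0.1554). So
  P(M_{17.49} ≥ 0.65) = 2(1 − Φ(0.1554)) ≈ 0.8765.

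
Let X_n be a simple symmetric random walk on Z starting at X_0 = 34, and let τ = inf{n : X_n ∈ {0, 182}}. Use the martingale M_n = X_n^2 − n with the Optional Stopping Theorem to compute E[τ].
E[τ] = 5032

M_n = X_n^2 − n is a martingale (since E[X_{n+1}^2 | F_n] = X_n^2 + 1). By OST (τ has finite mean in a bounded region), E[M_τ] = E[M_0] = X_0^2 − 0 = 34^2 = 1156. Also E[M_τ] = E[X_τ^2] − E[τ]. The walk exits at 0 or 182, with P(hit 182 first) = 34/182, so E[X_τ^2] = 182^2 · 34/182 + 0 = 6188. Thus E[τ] = E[X_τ^2] − E[M_τ] = 6188 − 1156 = 5032 = 34(182 − 34) = 5032.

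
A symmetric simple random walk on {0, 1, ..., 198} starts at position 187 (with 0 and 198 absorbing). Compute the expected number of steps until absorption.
E[τ | X_0 = 187] = 2057

Let v_k = E[τ | X_0 = k]. Boundary: v_0 = v_198 = 0. Recurrence: v_k = 1 + (v_{k-1} + v_{k+1})/2 for 1 ≤ k ≤ 197. The particular solution to v_k − (v_{k-1} + v_{k+1})/2 = 1 is v_k = −k^2. Adding homogeneous solution A + B k and matching boundaries gives v_k = k (198 − k). Substituting k = 187: v_187 = 187 · 11 = 2057.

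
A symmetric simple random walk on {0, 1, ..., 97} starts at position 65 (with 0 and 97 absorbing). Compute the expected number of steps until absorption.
E[τ | X_0 = 65] = 2080

Let v_k = E[τ | X_0 = k]. Boundary: v_0 = v_97 = 0. Recurrence: v_k = 1 + (v_{k-1} + v_{k+1})/2 for 1 ≤ k ≤ 96. The particular solution to v_k − (v_{k-1} + v_{k+1})/2 = 1 is v_k = −k^2. Adding homogeneous solution A + B k and matching boundaries gives v_k = k (97 − k). Substituting k = 65: v_65 = 65 · 32 = 2080.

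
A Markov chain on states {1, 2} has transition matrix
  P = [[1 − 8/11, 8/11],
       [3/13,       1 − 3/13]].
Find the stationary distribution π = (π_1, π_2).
π_1 = 33/137, π_2 = 104/137

Solve πP = π with π_1 + π_2 = 1. From πP = π: π_1 · (1 − 8/11) + π_2 · 3/13 = π_1 ⇒ π_2 · 3/13 = π_1 · 8/11 ⇒ π_2/π_1 = (8/11)/(3/13) = 104/33. Together with π_1 + π_2 = 1:
  π_1 = (3/13)/(8/11 + 3/13) = (3/13)/(137/143) = 33/137,
  π_2 = (8/11)/(8/11 + 3/13) = (8/11)/(137/143) = 104/137.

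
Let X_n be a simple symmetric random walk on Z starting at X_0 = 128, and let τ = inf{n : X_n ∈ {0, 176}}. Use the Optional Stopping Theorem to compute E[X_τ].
E[X_τ] = 128

X_n is a martingale and τ is a bounded-mean stopping time (indeed τ is finite a.s. with bounded expectation since the walk is in a bounded region). By the OST, E[X_τ] = E[X_0] = 128. Equivalently: E[X_τ] = 176 · P(hit 176 first) + 0 · P(hit 0 first) = 176 · (128/176) = 128.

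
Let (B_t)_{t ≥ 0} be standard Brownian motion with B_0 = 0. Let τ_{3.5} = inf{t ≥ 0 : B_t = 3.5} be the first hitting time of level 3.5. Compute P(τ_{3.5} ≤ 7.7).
P(τ_{3.5} ≤ 7.7) = 2(1 − Φ(3.5/√7.7)) = 2(1 − Φ(1.2613)) ≈ 0.2072

By the reflection principle for standard BM, P(τ_b ≤ t) = 2 · P(B_t ≥ b). Since B_t ~ N(0, t), P(B_t ≥ 3.5) = 1 − Φ(3.5/√t) = 1 − Φ(3.5/√7.7) = 1 − Φ(1.2613) ≈ 0.10360. Doubling: P(τ_{3.5} ≤ 7.7) ≈ 2 · 0.10360 = 0.20720 ≈ 0.2072.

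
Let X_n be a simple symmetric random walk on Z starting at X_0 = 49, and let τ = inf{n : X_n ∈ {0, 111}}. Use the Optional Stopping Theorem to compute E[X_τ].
E[X_τ] = 49

X_n is a martingale and τ is a bounded-mean stopping time (indeed τ is finite a.s. with bounded expectation since the walk is in a bounded region). By the OST, E[X_τ] = E[X_0] = 49. Equivalently: E[X_τ] = 111 · P(hit 111 first) + 0 · P(hit 0 first) = 111 · (49/111) = 49.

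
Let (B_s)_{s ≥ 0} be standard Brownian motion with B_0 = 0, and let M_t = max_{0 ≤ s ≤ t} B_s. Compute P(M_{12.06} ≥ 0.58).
P(M_{12.06} ≥ 0.58) = 2·P(B_{12.06} ≥ 0.58) = 2(1 − Φ(0.58/√12.06)) ≈ 0.8674

By the reflection principle for Brownian motion, P(M_t ≥ a) = 2 · P(B_t ≥ a) for a ≥ 0. Since B_t ~ N(0, t), P(B_t ≥ 0.58) = 1 − Φ(0.58/√t) = 1 − Φ(0.58/√12.06) = 1 − Φ(0.1670). So
  P(M_{12.06} ≥ 0.58) = 2(1 − Φ(0.1670)) ≈ 0.8674.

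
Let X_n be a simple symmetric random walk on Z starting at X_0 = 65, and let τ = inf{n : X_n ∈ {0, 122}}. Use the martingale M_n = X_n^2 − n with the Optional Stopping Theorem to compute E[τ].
E[τ] = 3705

M_n = X_n^2 − n is a martingale (since E[X_{n+1}^2 | F_n] = X_n^2 + 1). By OST (τ has finite mean in a bounded region), E[M_τ] = E[M_0] = X_0^2 − 0 = 65^2 = 4225. Also E[M_τ] = E[X_τ^2] − E[τ]. The walk exits at 0 or 122, with P(hit 122 first) = 65/122, so E[X_τ^2] = 122^2 · 65/122 + 0 = 7930. Thus E[τ] = E[X_τ^2] − E[M_τ] = 7930 − 4225 = 3705 = 65(122 − 65) = 3705.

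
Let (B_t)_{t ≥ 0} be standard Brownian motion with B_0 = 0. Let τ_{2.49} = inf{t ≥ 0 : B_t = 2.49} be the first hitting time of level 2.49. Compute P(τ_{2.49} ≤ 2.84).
P(τ_{2.49} ≤ 2.84) = 2(1 − Φ(2.49/√2.84)) = 2(1 − Φ(1.4775)) ≈ 0.1395

By the reflection principle for standard BM, P(τ_b ≤ t) = 2 · P(B_t ≥ b). Since B_t ~ N(0, t), P(B_t ≥ 2.49) = 1 − Φ(2.49/√t) = 1 − Φ(2.49/√2.84) = 1 − Φ(1.4775) ≈ 0.06977. Doubling: P(τ_{2.49} ≤ 2.84) ≈ 2 · 0.06977 = 0.13954 ≈ 0.1395.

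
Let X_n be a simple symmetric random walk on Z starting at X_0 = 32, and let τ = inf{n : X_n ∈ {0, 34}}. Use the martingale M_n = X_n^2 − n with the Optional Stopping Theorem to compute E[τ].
E[τ] = 64

M_n = X_n^2 − n is a martingale (since E[X_{n+1}^2 | F_n] = X_n^2 + 1). By OST (τ has finite mean in a bounded region), E[M_τ] = E[M_0] = X_0^2 − 0 = 32^2 = 1024. Also E[M_τ] = E[X_τ^2] − E[τ]. The walk exits at 0 or 34, with P(hit 34 first) = 32/34, so E[X_τ^2] = 34^2 · 32/34 + 0 = 1088. Thus E[τ] = E[X_τ^2] − E[M_τ] = 1088 − 1024 = 64 = 32(34 − 32) = 64.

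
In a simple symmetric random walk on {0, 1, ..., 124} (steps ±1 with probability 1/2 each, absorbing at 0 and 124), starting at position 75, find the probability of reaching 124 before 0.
P(hit 124 before 0) = 75/124

Let u_k = P(hit 124 before 0 | start at k). Then u_0 = 0, u_124 = 1, and u_k = u_{k-1}/2 + u_{k+1}/2 for 1 ≤ k ≤ 123. This harmonic recurrence is solved by u_k = k/124, giving u_75 = 75/124.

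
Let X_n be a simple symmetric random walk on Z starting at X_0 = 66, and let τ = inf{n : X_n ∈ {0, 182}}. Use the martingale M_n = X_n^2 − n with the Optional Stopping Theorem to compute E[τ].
E[τ] = 7656

M_n = X_n^2 − n is a martingale (since E[X_{n+1}^2 | F_n] = X_n^2 + 1). By OST (τ has finite mean in a bounded region), E[M_τ] = E[M_0] = X_0^2 − 0 = 66^2 = 4356. Also E[M_τ] = E[X_τ^2] − E[τ]. The walk exits at 0 or 182, with P(hit 182 first) = 66/182, so E[X_τ^2] = 182^2 · 66/182 + 0 = 12012. Thus E[τ] = E[X_τ^2] − E[M_τ] = 12012 − 4356 = 7656 = 66(182 − 66) = 7656.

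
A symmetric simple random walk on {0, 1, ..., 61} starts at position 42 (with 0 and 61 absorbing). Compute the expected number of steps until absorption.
E[τ | X_0 = 42] = 798

Let v_k = E[τ | X_0 = k]. Boundary: v_0 = v_61 = 0. Recurrence: v_k = 1 + (v_{k-1} + v_{k+1})/2 for 1 ≤ k ≤ 60. The particular solution to v_k − (v_{k-1} + v_{k+1})/2 = 1 is v_k = −k^2. Adding homogeneous solution A + B k and matching boundaries gives v_k = k (61 − k). Substituting k = 42: v_42 = 42 · 19 = 798.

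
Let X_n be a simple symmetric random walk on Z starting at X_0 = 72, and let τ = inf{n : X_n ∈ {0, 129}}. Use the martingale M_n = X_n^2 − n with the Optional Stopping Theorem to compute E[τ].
E[τ] = 4104

M_n = X_n^2 − n is a martingale (since E[X_{n+1}^2 | F_n] = X_n^2 + 1). By OST (τ has finite mean in a bounded region), E[M_τ] = E[M_0] = X_0^2 − 0 = 72^2 = 5184. Also E[M_τ] = E[X_τ^2] − E[τ]. The walk exits at 0 or 129, with P(hit 129 first) = 72/129, so E[X_τ^2] = 129^2 · 72/129 + 0 = 9288. Thus E[τ] = E[X_τ^2] − E[M_τ] = 9288 − 5184 = 4104 = 72(129 − 72) = 4104.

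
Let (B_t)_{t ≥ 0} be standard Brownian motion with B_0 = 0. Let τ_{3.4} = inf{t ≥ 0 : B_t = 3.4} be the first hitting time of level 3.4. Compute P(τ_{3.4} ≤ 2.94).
P(τ_{3.4} ≤ 2.94) = 2(1 − Φ(3.4/√2.94)) = 2(1 − Φ(1.9829)) ≈ 0.0474

By the reflection principle for standard BM, P(τ_b ≤ t) = 2 · P(B_t ≥ b). Since B_t ~ N(0, t), P(B_t ≥ 3.4) = 1 − Φ(3.4/√t) = 1 − Φ(3.4/√2.94) = 1 − Φ(1.9829) ≈ 0.02369. Doubling: P(τ_{3.4} ≤ 2.94) ≈ 2 · 0.02369 = 0.04738 ≈ 0.0474.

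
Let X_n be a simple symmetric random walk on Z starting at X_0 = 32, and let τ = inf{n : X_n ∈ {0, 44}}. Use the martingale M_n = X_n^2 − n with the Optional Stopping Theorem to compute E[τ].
E[τ] = 384

M_n = X_n^2 − n is a martingale (since E[X_{n+1}^2 | F_n] = X_n^2 + 1). By OST (τ has finite mean in a bounded region), E[M_τ] = E[M_0] = X_0^2 − 0 = 32^2 = 1024. Also E[M_τ] = E[X_τ^2] − E[τ]. The walk exits at 0 or 44, with P(hit 44 first) = 32/44, so E[X_τ^2] = 44^2 · 32/44 + 0 = 1408. Thus E[τ] = E[X_τ^2] − E[M_τ] = 1408 − 1024 = 384 = 32(44 − 32) = 384.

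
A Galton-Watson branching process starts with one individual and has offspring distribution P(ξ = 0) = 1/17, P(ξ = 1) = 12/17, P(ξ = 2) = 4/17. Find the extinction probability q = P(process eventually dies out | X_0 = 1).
q = 1/4

The pgf is f(s) = 1/17 + 12/17·s + 4/17·s². The extinction probability q is the smallest fixed point of f in [0, 1]. Setting s = f(s):
  4/17·s² + (12/17 − 1)·s + 1/17 = 0
  4/17·s² − (1/17 + 4/17)·s + 1/17 = 0
which factors as (s − 1)·(4/17·s − 1/17) = 0, giving roots s = 1 and s = (1/17)/(4/17) = 1/4.
Mean offspring μ = 12/17 + 2·4/17 = 20/17 > 1 (supercritical), so q < 1. The extinction probability is the smaller root: q = (1/17)/(4/17) = 1/4.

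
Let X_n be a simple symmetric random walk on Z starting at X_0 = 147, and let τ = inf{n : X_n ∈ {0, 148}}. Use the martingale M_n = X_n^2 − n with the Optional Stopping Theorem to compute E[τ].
E[τ] = 147

M_n = X_n^2 − n is a martingale (since E[X_{n+1}^2 | F_n] = X_n^2 + 1). By OST (τ has finite mean in a bounded region), E[M_τ] = E[M_0] = X_0^2 − 0 = 147^2 = 21609. Also E[M_τ] = E[X_τ^2] − E[τ]. The walk exits at 0 or 148, with P(hit 148 first) = 147/148, so E[X_τ^2] = 148^2 · 147/148 + 0 = 21756. Thus E[τ] = E[X_τ^2] − E[M_τ] = 21756 − 21609 = 147 = 147(148 − 147) = 147.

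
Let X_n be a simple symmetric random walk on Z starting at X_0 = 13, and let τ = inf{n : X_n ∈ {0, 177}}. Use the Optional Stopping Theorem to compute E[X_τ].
E[X_τ] = 13

X_n is a martingale and τ is a bounded-mean stopping time (indeed τ is finite a.s. with bounded expectation since the walk is in a bounded region). By the OST, E[X_τ] = E[X_0] = 13. Equivalently: E[X_τ] = 177 · P(hit 177 first) + 0 · P(hit 0 first) = 177 · (13/177) = 13.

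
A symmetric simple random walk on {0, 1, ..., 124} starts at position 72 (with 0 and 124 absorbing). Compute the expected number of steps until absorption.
E[τ | X_0 = 72] = 3744

Let v_k = E[τ | X_0 = k]. Boundary: v_0 = v_124 = 0. Recurrence: v_k = 1 + (v_{k-1} + v_{k+1})/2 for 1 ≤ k ≤ 123. The particular solution to v_k − (v_{k-1} + v_{k+1})/2 = 1 is v_k = −k^2. Adding homogeneous solution A + B k and matching boundaries gives v_k = k (124 − k). Substituting k = 72: v_72 = 72 · 52 = 3744.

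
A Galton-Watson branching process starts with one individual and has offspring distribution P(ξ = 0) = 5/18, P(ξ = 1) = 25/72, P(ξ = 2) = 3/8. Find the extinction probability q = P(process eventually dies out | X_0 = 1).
q = 20/27

The pgf is f(s) = 5/18 + 25/72·s + 3/8·s². The extinction probability q is the smallest fixed point of f in [0, 1]. Setting s = f(s):
  3/8·s² + (25/72 − 1)·s + 5/18 = 0
  3/8·s² − (5/18 + 3/8)·s + 5/18 = 0
which factors as (s − 1)·(3/8·s − 5/18) = 0, giving roots s = 1 and s = (5/18)/(3/8) = 20/27.
Mean offspring μ = 25/72 + 2·3/8 = 79/72 > 1 (supercritical), so q < 1. The extinction probability is the smaller root: q = (5/18)/(3/8) = 20/27.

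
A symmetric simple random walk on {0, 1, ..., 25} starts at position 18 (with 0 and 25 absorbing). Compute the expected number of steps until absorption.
E[τ | X_0 = 18] = 126

Let v_k = E[τ | X_0 = k]. Boundary: v_0 = v_25 = 0. Recurrence: v_k = 1 + (v_{k-1} + v_{k+1})/2 for 1 ≤ k ≤ 24. The particular solution to v_k − (v_{k-1} + v_{k+1})/2 = 1 is v_k = −k^2. Adding homogeneous solution A + B k and matching boundaries gives v_k = k (25 − k). Substituting k = 18: v_18 = 18 · 7 = 126.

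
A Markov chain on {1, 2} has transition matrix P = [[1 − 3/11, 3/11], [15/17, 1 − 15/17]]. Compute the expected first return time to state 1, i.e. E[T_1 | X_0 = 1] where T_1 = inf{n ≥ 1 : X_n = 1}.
E[T_1 | X_0 = 1] = 1/π_1 = 72/55

For an irreducible recurrent Markov chain with stationary distribution π, E[T_i | X_0 = i] = 1/π_i (Kac's formula). Here π_1 = (15/17)/(3/11 + 15/17) = (15/17)/(216/187) = 55/72, so E[T_1 | X_0 = 1] = 1/π_1 = (3/11 + 15/17)/(15/17) = (216/187)/(15/17) = 72/55.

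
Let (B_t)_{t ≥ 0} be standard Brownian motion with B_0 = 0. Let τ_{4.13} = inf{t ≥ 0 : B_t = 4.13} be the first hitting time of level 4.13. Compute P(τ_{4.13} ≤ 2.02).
P(τ_{4.13} ≤ 2.02) = 2(1 − Φ(4.13/√2.02)) = 2(1 − Φ(2.9059)) ≈ 0.0037

By the reflection principle for standard BM, P(τ_b ≤ t) = 2 · P(B_t ≥ b). Since B_t ~ N(0, t), P(B_t ≥ 4.13) = 1 − Φ(4.13/√t) = 1 − Φ(4.13/√2.02) = 1 − Φ(2.9059) ≈ 0.00183. Doubling: P(τ_{4.13} ≤ 2.02) ≈ 2 · 0.00183 = 0.00366 ≈ 0.0037.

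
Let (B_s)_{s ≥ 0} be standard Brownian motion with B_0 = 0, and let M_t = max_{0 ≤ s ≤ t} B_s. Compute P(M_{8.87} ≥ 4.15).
P(M_{8.87} ≥ 4.15) = 2·P(B_{8.87} ≥ 4.15) = 2(1 − Φ(4.15/√8.87)) ≈ 0.1635

By the reflection principle for Brownian motion, P(M_t ≥ a) = 2 · P(B_t ≥ a) for a ≥ 0. Since B_t ~ N(0, t), P(B_t ≥ 4.15) = 1 − Φ(4.15/√t) = 1 − Φ(4.15/√8.87) = 1 − Φ(1.3934). So
  P(M_{8.87} ≥ 4.15) = 2(1 − Φ(1.3934)) ≈ 0.1635.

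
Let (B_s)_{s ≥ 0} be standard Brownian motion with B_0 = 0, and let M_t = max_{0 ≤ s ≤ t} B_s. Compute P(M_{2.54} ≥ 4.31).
P(M_{2.54} ≥ 4.31) = 2·P(B_{2.54} ≥ 4.31) = 2(1 − Φ(4.31/√2.54)) ≈ 0.0068

By the reflection principle for Brownian motion, P(M_t ≥ a) = 2 · P(B_t ≥ a) for a ≥ 0. Since B_t ~ N(0, t), P(B_t ≥ 4.31) = 1 − Φ(4.31/√t) = 1 − Φ(4.31/√2.54) = 1 − Φ(2.7043). So
  P(M_{2.54} ≥ 4.31) = 2(1 − Φ(2.7043)) ≈ 0.0068.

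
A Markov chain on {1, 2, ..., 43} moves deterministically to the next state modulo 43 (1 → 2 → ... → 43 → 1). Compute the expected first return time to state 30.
E[T_30 | X_0 = 30] = 43

The chain cycles deterministically, so starting at state 30 it returns in exactly 43 steps. Equivalently, the stationary distribution is uniform π_j = 1/43 for every state j, so by Kac's formula E[T_30] = 1/π_30 = 43.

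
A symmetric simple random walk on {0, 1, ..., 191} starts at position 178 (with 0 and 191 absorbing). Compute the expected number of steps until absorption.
E[τ | X_0 = 178] = 2314

Let v_k = E[τ | X_0 = k]. Boundary: v_0 = v_191 = 0. Recurrence: v_k = 1 + (v_{k-1} + v_{k+1})/2 for 1 ≤ k ≤ 190. The particular solution to v_k − (v_{k-1} + v_{k+1})/2 = 1 is v_k = −k^2. Adding homogeneous solution A + B k and matching boundaries gives v_k = k (191 − k). Substituting k = 178: v_178 = 178 · 13 = 2314.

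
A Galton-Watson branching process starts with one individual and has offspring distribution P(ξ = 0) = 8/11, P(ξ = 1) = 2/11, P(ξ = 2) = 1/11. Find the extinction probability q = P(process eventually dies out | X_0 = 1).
q = 1

Mean offspring μ = 0·8/11 + 1·2/11 + 2·1/11 = 4/11 ≤ 1. For μ ≤ 1 with offspring not concentrated at 1, the Galton-Watson process goes extinct almost surely, so q = 1.
(Algebraic check: The pgf is f(s) = 8/11 + 2/11·s + 1/11·s². The extinction probability q is the smallest fixed point of f in [0, 1]. Setting s = f(s):
  1/11·s² + (2/11 − 1)·s + 8/11 = 0
  1/11·s² − (8/11 + 1/11)·s + 8/11 = 0
which factors as (s − 1)·(1/11·s − 8/11) = 0, giving roots s = 1 and s = (8/11)/(1/11) = 8. Since 8 ≥ 1, the smallest root in [0, 1] is s = 1.)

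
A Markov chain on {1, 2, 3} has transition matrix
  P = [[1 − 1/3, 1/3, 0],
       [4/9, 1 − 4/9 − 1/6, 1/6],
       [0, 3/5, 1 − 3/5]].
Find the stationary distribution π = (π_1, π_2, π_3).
π = (24/47, 18/47, 5/47)

This is a birth-death chain on three states, which satisfies detailed balance: π_1 · P_{12} = π_2 · P_{21} and π_2 · P_{23} = π_3 · P_{32}.
From π_1 · 1/3 = π_2 · 4/9: π_2/π_1 = (1/3)/(4/9) = 3/4.
From π_2 · 1/6 = π_3 · 3/5: π_3/π_2 = (1/6)/(3/5) = 5/18.
Take π_1 proportional to 1; then unnormalized π = (1, 3/4, 5/24). Normalize by dividing by the sum 47/24:
  π = (24/47, 18/47, 5/47).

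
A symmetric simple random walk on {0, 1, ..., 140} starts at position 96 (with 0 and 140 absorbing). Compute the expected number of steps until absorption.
E[τ | X_0 = 96] = 4224

Let v_k = E[τ | X_0 = k]. Boundary: v_0 = v_140 = 0. Recurrence: v_k = 1 + (v_{k-1} + v_{k+1})/2 for 1 ≤ k ≤ 139. The particular solution to v_k − (v_{k-1} + v_{k+1})/2 = 1 is v_k = −k^2. Adding homogeneous solution A + B k and matching boundaries gives v_k = k (140 − k). Substituting k = 96: v_96 = 96 · 44 = 4224.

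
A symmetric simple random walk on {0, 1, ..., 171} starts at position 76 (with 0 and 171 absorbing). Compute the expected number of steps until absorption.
E[τ | X_0 = 76] = 7220

Let v_k = E[τ | X_0 = k]. Boundary: v_0 = v_171 = 0. Recurrence: v_k = 1 + (v_{k-1} + v_{k+1})/2 for 1 ≤ k ≤ 170. The particular solution to v_k − (v_{k-1} + v_{k+1})/2 = 1 is v_k = −k^2. Adding homogeneous solution A + B k and matching boundaries gives v_k = k (171 − k). Substituting k = 76: v_76 = 76 · 95 = 7220.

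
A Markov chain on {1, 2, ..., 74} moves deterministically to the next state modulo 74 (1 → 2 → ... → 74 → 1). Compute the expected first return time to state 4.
E[T_4 | X_0 = 4] = 74

The chain cycles deterministically, so starting at state 4 it returns in exactly 74 steps. Equivalently, the stationary distribution is uniform π_j = 1/74 for every state j, so by Kac's formula E[T_4] = 1/π_4 = 74.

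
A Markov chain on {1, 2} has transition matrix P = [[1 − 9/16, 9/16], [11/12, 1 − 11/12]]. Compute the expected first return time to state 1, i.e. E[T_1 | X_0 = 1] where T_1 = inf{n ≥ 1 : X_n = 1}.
E[T_1 | X_0 = 1] = 1/π_1 = 71/44

For an irreducible recurrent Markov chain with stationary distribution π, E[T_i | X_0 = i] = 1/π_i (Kac's formula). Here π_1 = (11/12)/(9/16 + 11/12) = (11/12)/(71/48) = 44/71, so E[T_1 | X_0 = 1] = 1/π_1 = (9/16 + 11/12)/(11/12) = (71/48)/(11/12) = 71/44.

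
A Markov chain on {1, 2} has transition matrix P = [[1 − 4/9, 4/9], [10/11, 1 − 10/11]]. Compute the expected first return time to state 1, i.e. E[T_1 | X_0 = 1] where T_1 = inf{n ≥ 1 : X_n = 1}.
E[T_1 | X_0 = 1] = 1/π_1 = 67/45

For an irreducible recurrent Markov chain with stationary distribution π, E[T_i | X_0 = i] = 1/π_i (Kac's formula). Here π_1 = (10/11)/(4/9 + 10/11) = (10/11)/(134/99) = 45/67, so E[T_1 | X_0 = 1] = 1/π_1 = (4/9 + 10/11)/(10/11) = (134/99)/(10/11) = 67/45.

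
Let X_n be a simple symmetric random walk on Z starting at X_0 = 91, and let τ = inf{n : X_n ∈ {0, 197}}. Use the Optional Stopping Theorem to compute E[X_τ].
E[X_τ] = 91

X_n is a martingale and τ is a bounded-mean stopping time (indeed τ is finite a.s. with bounded expectation since the walk is in a bounded region). By the OST, E[X_τ] = E[X_0] = 91. Equivalently: E[X_τ] = 197 · P(hit 197 first) + 0 · P(hit 0 first) = 197 · (91/197) = 91.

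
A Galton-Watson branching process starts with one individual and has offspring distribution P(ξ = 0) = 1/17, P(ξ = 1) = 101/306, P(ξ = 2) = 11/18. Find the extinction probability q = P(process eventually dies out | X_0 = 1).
q = 18/187

The pgf is f(s) = 1/17 + 101/306·s + 11/18·s². The extinction probability q is the smallest fixed point of f in [0, 1]. Setting s = f(s):
  11/18·s² + (101/306 − 1)·s + 1/17 = 0
  11/18·s² − (1/17 + 11/18)·s + 1/17 = 0
which factors as (s − 1)·(11/18·s − 1/17) = 0, giving roots s = 1 and s = (1/17)/(11/18) = 18/187.
Mean offspring μ = 101/306 + 2·11/18 = 475/306 > 1 (supercritical), so q < 1. The extinction probability is the smaller root: q = (1/17)/(11/18) = 18/187.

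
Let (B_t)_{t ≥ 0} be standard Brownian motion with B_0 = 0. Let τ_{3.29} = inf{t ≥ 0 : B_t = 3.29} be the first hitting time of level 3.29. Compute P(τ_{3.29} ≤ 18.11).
P(τ_{3.29} ≤ 18.11) = 2(1 − Φ(3.29/√18.11)) = 2(1 − Φ(0.7731)) ≈ 0.4395

By the reflection principle for standard BM, P(τ_b ≤ t) = 2 · P(B_t ≥ b). Since B_t ~ N(0, t), P(B_t ≥ 3.29) = 1 − Φ(3.29/√t) = 1 − Φ(3.29/√18.11) = 1 − Φ(0.7731) ≈ 0.21973. Doubling: P(τ_{3.29} ≤ 18.11) ≈ 2 · 0.21973 = 0.43946 ≈ 0.4395.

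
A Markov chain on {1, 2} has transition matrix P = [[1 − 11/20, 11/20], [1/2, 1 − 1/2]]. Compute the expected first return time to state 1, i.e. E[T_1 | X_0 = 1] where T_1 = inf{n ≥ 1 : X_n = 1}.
E[T_1 | X_0 = 1] = 1/π_1 = 21/10

For an irreducible recurrent Markov chain with stationary distribution π, E[T_i | X_0 = i] = 1/π_i (Kac's formula). Here π_1 = (1/2)/(11/20 + 1/2) = (1/2)/(21/20) = 10/21, so E[T_1 | X_0 = 1] = 1/π_1 = (11/20 + 1/2)/(1/2) = (21/20)/(1/2) = 21/10.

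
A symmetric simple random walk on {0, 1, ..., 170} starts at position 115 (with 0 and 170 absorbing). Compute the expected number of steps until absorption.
E[τ | X_0 = 115] = 6325

Let v_k = E[τ | X_0 = k]. Boundary: v_0 = v_170 = 0. Recurrence: v_k = 1 + (v_{k-1} + v_{k+1})/2 for 1 ≤ k ≤ 169. The particular solution to v_k − (v_{k-1} + v_{k+1})/2 = 1 is v_k = −k^2. Adding homogeneous solution A + B k and matching boundaries gives v_k = k (170 − k). Substituting k = 115: v_115 = 115 · 55 = 6325.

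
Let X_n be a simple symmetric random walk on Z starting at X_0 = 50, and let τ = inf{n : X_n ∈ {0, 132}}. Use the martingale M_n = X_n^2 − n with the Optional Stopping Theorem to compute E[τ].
E[τ] = 4100

M_n = X_n^2 − n is a martingale (since E[X_{n+1}^2 | F_n] = X_n^2 + 1). By OST (τ has finite mean in a bounded region), E[M_τ] = E[M_0] = X_0^2 − 0 = 50^2 = 2500. Also E[M_τ] = E[X_τ^2] − E[τ]. The walk exits at 0 or 132, with P(hit 132 first) = 50/132, so E[X_τ^2] = 132^2 · 50/132 + 0 = 6600. Thus E[τ] = E[X_τ^2] − E[M_τ] = 6600 − 2500 = 4100 = 50(132 − 50) = 4100.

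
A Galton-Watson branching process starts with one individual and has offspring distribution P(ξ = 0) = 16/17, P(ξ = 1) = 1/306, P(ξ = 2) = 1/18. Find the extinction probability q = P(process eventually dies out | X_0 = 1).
q = 1

Mean offspring μ = 0·16/17 + 1·1/306 + 2·1/18 = 35/306 ≤ 1. For μ ≤ 1 with offspring not concentrated at 1, the Galton-Watson process goes extinct almost surely, so q = 1.
(Algebraic check: The pgf is f(s) = 16/17 + 1/306·s + 1/18·s². The extinction probability q is the smallest fixed point of f in [0, 1]. Setting s = f(s):
  1/18·s² + (1/306 − 1)·s + 16/17 = 0
  1/18·s² − (16/17 + 1/18)·s + 16/17 = 0
which factors as (s − 1)·(1/18·s − 16/17) = 0, giving roots s = 1 and s = (16/17)/(1/18) = 288/17. Since 288/17 ≥ 1, the smallest root in [0, 1] is s = 1.)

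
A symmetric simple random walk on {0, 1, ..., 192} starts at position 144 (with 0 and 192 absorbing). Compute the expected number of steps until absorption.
E[τ | X_0 = 144] = 6912

Let v_k = E[τ | X_0 = k]. Boundary: v_0 = v_192 = 0. Recurrence: v_k = 1 + (v_{k-1} + v_{k+1})/2 for 1 ≤ k ≤ 191. The particular solution to v_k − (v_{k-1} + v_{k+1})/2 = 1 is v_k = −k^2. Adding homogeneous solution A + B k and matching boundaries gives v_k = k (192 − k). Substituting k = 144: v_144 = 144 · 48 = 6912.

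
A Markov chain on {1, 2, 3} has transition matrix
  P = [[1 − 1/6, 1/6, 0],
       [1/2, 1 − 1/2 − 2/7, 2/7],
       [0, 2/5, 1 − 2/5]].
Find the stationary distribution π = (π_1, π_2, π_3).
π = (7/11, 7/33, 5/33)

This is a birth-death chain on three states, which satisfies detailed balance: π_1 · P_{12} = π_2 · P_{21} and π_2 · P_{23} = π_3 · P_{32}.
From π_1 · 1/6 = π_2 · 1/2: π_2/π_1 = (1/6)/(1/2) = 1/3.
From π_2 · 2/7 = π_3 · 2/5: π_3/π_2 = (2/7)/(2/5) = 5/7.
Take π_1 proportional to 1; then unnormalized π = (1, 1/3, 5/21). Normalize by dividing by the sum 11/7:
  π = (7/11, 7/33, 5/33).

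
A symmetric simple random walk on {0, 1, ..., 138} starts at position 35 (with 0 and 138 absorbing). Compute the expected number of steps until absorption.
E[τ | X_0 = 35] = 3605

Let v_k = E[τ | X_0 = k]. Boundary: v_0 = v_138 = 0. Recurrence: v_k = 1 + (v_{k-1} + v_{k+1})/2 for 1 ≤ k ≤ 137. The particular solution to v_k − (v_{k-1} + v_{k+1})/2 = 1 is v_k = −k^2. Adding homogeneous solution A + B k and matching boundaries gives v_k = k (138 − k). Substituting k = 35: v_35 = 35 · 103 = 3605.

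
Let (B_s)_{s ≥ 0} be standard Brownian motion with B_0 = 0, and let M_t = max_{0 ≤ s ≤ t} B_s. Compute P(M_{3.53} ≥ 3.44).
P(M_{3.53} ≥ 3.44) = 2·P(B_{3.53} ≥ 3.44) = 2(1 − Φ(3.44/√3.53)) ≈ 0.0671

By the reflection principle for Brownian motion, P(M_t ≥ a) = 2 · P(B_t ≥ a) for a ≥ 0. Since B_t ~ N(0, t), P(B_t ≥ 3.44) = 1 − Φ(3.44/√t) = 1 − Φ(3.44/√3.53) = 1 − Φ(1.8309). So
  P(M_{3.53} ≥ 3.44) = 2(1 − Φ(1.8309)) ≈ 0.0671.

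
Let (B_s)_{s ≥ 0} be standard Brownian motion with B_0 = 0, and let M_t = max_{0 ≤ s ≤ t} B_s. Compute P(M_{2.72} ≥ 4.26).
P(M_{2.72} ≥ 4.26) = 2·P(B_{2.72} ≥ 4.26) = 2(1 − Φ(4.26/√2.72)) ≈ 0.0098

By the reflection principle for Brownian motion, P(M_t ≥ a) = 2 · P(B_t ≥ a) for a ≥ 0. Since B_t ~ N(0, t), P(B_t ≥ 4.26) = 1 − Φ(4.26/√t) = 1 − Φ(4.26/√2.72) = 1 − Φ(2.5830). So
  P(M_{2.72} ≥ 4.26) = 2(1 − Φ(2.5830)) ≈ 0.0098.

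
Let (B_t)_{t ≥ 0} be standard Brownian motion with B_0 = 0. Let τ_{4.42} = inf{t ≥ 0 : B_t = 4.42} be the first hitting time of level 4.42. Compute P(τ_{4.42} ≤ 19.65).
P(τ_{4.42} ≤ 19.65) = 2(1 − Φ(4.42/√19.65)) = 2(1 − Φ(0.9971)) ≈ 0.3187

By the reflection principle for standard BM, P(τ_b ≤ t) = 2 · P(B_t ≥ b). Since B_t ~ N(0, t), P(B_t ≥ 4.42) = 1 − Φ(4.42/√t) = 1 − Φ(4.42/√19.65) = 1 − Φ(0.9971) ≈ 0.15936. Doubling: P(τ_{4.42} ≤ 19.65) ≈ 2 · 0.15936 = 0.31872 ≈ 0.3187.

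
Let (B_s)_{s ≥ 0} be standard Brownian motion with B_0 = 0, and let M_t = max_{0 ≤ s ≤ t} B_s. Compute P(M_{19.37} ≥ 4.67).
P(M_{19.37} ≥ 4.67) = 2·P(B_{19.37} ≥ 4.67) = 2(1 − Φ(4.67/√19.37)) ≈ 0.2886

By the reflection principle for Brownian motion, P(M_t ≥ a) = 2 · P(B_t ≥ a) for a ≥ 0. Since B_t ~ N(0, t), P(B_t ≥ 4.67) = 1 − Φ(4.67/√t) = 1 − Φ(4.67/√19.37) = 1 − Φ(1.0611). So
  P(M_{19.37} ≥ 4.67) = 2(1 − Φ(1.0611)) ≈ 0.2886.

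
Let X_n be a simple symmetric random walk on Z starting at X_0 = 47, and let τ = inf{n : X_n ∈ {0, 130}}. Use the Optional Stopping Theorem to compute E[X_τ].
E[X_τ] = 47

X_n is a martingale and τ is a bounded-mean stopping time (indeed τ is finite a.s. with bounded expectation since the walk is in a bounded region). By the OST, E[X_τ] = E[X_0] = 47. Equivalently: E[X_τ] = 130 · P(hit 130 first) + 0 · P(hit 0 first) = 130 · (47/130) = 47.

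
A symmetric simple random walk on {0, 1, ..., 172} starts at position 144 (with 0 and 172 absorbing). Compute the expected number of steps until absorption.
E[τ | X_0 = 144] = 4032

Let v_k = E[τ | X_0 = k]. Boundary: v_0 = v_172 = 0. Recurrence: v_k = 1 + (v_{k-1} + v_{k+1})/2 for 1 ≤ k ≤ 171. The particular solution to v_k − (v_{k-1} + v_{k+1})/2 = 1 is v_k = −k^2. Adding homogeneous solution A + B k and matching boundaries gives v_k = k (172 − k). Substituting k = 144: v_144 = 144 · 28 = 4032.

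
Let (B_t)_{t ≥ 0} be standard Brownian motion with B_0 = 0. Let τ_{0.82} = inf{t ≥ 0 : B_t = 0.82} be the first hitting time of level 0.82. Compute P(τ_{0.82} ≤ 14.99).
P(τ_{0.82} ≤ 14.99) = 2(1 − Φ(0.82/√14.99)) = 2(1 − Φ(0.2118)) ≈ 0.8323

By the reflection principle for standard BM, P(τ_b ≤ t) = 2 · P(B_t ≥ b). Since B_t ~ N(0, t), P(B_t ≥ 0.82) = 1 − Φ(0.82/√t) = 1 − Φ(0.82/√14.99) = 1 − Φ(0.2118) ≈ 0.41613. Doubling: P(τ_{0.82} ≤ 14.99) ≈ 2 · 0.41613 = 0.83226 ≈ 0.8323.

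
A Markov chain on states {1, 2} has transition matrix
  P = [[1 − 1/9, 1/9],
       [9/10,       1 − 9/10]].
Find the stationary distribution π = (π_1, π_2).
π_1 = 81/91, π_2 = 10/91

Solve πP = π with π_1 + π_2 = 1. From πP = π: π_1 · (1 − 1/9) + π_2 · 9/10 = π_1 ⇒ π_2 · 9/10 = π_1 · 1/9 ⇒ π_2/π_1 = (1/9)/(9/10) = 10/81. Together with π_1 + π_2 = 1:
  π_1 = (9/10)/(1/9 + 9/10) = (9/10)/(91/90) = 81/91,
  π_2 = (1/9)/(1/9 + 9/10) = (1/9)/(91/90) = 10/91.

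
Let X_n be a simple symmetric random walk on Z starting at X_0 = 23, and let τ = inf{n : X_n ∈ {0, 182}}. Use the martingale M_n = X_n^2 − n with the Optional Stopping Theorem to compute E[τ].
E[τ] = 3657

M_n = X_n^2 − n is a martingale (since E[X_{n+1}^2 | F_n] = X_n^2 + 1). By OST (τ has finite mean in a bounded region), E[M_τ] = E[M_0] = X_0^2 − 0 = 23^2 = 529. Also E[M_τ] = E[X_τ^2] − E[τ]. The walk exits at 0 or 182, with P(hit 182 first) = 23/182, so E[X_τ^2] = 182^2 · 23/182 + 0 = 4186. Thus E[τ] = E[X_τ^2] − E[M_τ] = 4186 − 529 = 3657 = 23(182 − 23) = 3657.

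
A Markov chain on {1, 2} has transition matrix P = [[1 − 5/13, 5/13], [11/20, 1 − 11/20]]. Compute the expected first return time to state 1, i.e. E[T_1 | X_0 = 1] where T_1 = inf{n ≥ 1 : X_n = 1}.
E[T_1 | X_0 = 1] = 1/π_1 = 243/143

For an irreducible recurrent Markov chain with stationary distribution π, E[T_i | X_0 = i] = 1/π_i (Kac's formula). Here π_1 = (11/20)/(5/13 + 11/20) = (11/20)/(243/260) = 143/243, so E[T_1 | X_0 = 1] = 1/π_1 = (5/13 + 11/20)/(11/20) = (243/260)/(11/20) = 243/143.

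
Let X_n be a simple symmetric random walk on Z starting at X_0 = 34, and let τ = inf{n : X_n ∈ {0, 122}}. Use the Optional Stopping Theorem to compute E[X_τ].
E[X_τ] = 34

X_n is a martingale and τ is a bounded-mean stopping time (indeed τ is finite a.s. with bounded expectation since the walk is in a bounded region). By the OST, E[X_τ] = E[X_0] = 34. Equivalently: E[X_τ] = 122 · P(hit 122 first) + 0 · P(hit 0 first) = 122 · (34/122) = 34.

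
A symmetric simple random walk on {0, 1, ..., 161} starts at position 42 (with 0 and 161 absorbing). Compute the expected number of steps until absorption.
E[τ | X_0 = 42] = 4998

Let v_k = E[τ | X_0 = k]. Boundary: v_0 = v_161 = 0. Recurrence: v_k = 1 + (v_{k-1} + v_{k+1})/2 for 1 ≤ k ≤ 160. The particular solution to v_k − (v_{k-1} + v_{k+1})/2 = 1 is v_k = −k^2. Adding homogeneous solution A + B k and matching boundaries gives v_k = k (161 − k). Substituting k = 42: v_42 = 42 · 119 = 4998.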